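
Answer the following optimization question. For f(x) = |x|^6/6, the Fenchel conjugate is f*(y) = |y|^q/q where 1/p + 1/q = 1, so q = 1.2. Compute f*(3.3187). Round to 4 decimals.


The conjugate exponent q satisfies 1/p + 1/q = 1.
p = 6, so q = 6/(6 - 1) = 1.2
|y|^q = 3.3187^1.2 = 4.2185
f*(3.3187) = 4.2185 / 1.2 = 3.5154


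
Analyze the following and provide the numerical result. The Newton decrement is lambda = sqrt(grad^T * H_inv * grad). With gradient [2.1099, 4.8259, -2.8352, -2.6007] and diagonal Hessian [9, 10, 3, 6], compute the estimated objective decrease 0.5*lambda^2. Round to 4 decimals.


Step 1: H is diagonal, so H^(-1) * g = [0.2344, 0.4826, -0.9451, -0.4335].
Step 2: g^T H^(-1) g = sum_i g_i^2 / H_ii
  = (2.1099)^2/9 + (4.8259)^2/10 + (-2.8352)^2/3 + (-2.6007)^2/6
  = 0.4946 + 2.3289 + 2.6795 + 1.1273 = 6.6303
Step 3: Objective decrease = 0.5 * g^T H^(-1) g = 3.3151


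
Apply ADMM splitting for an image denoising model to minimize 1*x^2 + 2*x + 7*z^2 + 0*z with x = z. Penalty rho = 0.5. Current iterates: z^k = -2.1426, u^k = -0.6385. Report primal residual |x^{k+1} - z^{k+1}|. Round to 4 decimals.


ADMM iteration with rho = 0.5, z^k = -2.1426, u^k = -0.6385
Step 1: x-update.
Minimize 1*x^2 + 2*x + (0.5/2)*(x + 2.1426 - 0.6385)^2
FOC: (2*1 + 0.5)*x = -2 + 0.5*(-2.1426 + 0.6385)
x^{k+1} = -1.1008
Step 2: z-update.
Minimize 7*z^2 + 0*z + (0.5/2)*(-1.1008 - z - 0.6385)^2
FOC: (2*7 + 0.5)*z = 0 + 0.5*(-1.1008 - 0.6385)
z^{k+1} = -0.06
Step 3: u-update.
u^{k+1} = -0.6385 - 1.1008 + 0.06 = -1.6793
Step 4: Primal residual = |-1.1008 + 0.06| = 1.0408


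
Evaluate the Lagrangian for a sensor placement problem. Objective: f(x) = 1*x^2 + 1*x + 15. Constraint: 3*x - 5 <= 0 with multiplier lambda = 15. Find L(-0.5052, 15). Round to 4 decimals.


Step 1: Evaluate f(x).
f(-0.5052) = 1*(-0.5052)^2 + 1*(-0.5052) + 15 = 14.75
Step 2: Evaluate g(x).
g(-0.5052) = 3*-0.5052 - 5 = -6.5156
Step 3: Compute Lagrangian.
L = 14.75 + 15*-6.5156 = -82.984


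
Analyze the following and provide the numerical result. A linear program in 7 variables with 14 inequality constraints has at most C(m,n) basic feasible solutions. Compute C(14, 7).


Each vertex corresponds to some choice of n active constraints out of m, so the number of vertices is at most C(m, n) = m! / (n!(m-n)!).
m = 14, n = 7
Numerator: 14 * 13 * 12 * 11 * 10 * 9 * 8
Denominator: 7! = 5040
C(14, 7) = 3432


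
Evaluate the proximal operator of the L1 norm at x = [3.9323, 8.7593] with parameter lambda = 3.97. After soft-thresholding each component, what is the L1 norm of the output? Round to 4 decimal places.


Soft-thresholding with lambda = 3.97:
prox(3.9323) = sign(3.9323)*max(|3.9323| - 3.97, 0) = 0.0
prox(8.7593) = sign(8.7593)*max(|8.7593| - 3.97, 0) = 4.7893
prox(x) = [0.0, 4.7893]
||prox(x)||_1 = 0.0 + 4.7893 = 4.7893


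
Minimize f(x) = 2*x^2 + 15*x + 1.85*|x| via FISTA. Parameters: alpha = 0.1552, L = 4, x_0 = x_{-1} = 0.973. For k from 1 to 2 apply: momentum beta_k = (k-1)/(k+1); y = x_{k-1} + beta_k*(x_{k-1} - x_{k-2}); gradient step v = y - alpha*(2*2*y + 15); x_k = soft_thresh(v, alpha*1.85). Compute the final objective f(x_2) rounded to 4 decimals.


FISTA on f(x) = 2*x^2 + 15*x + 1.85*|x|
L = 4, alpha = 0.1552
Iteration 1: beta = 0.0, y = 0.973 + 0.0*(0.973 - 0.973) = 0.973
  grad(y) = 18.892, v = y - alpha*grad = -1.959
  prox(v) = soft_thresh(-1.959, 0.2871) = -1.6719
Iteration 2: beta = 0.3333, y = -1.6719 + 0.3333*(-1.6719 - 0.973) = -2.5536
  grad(y) = 4.7858, v = y - alpha*grad = -3.2963
  prox(v) = soft_thresh(-3.2963, 0.2871) = -3.0092
f(x_2) = 2*(-3.0092)^2 + 15*(-3.0092) + 1.85*|-3.0092| = -21.4604


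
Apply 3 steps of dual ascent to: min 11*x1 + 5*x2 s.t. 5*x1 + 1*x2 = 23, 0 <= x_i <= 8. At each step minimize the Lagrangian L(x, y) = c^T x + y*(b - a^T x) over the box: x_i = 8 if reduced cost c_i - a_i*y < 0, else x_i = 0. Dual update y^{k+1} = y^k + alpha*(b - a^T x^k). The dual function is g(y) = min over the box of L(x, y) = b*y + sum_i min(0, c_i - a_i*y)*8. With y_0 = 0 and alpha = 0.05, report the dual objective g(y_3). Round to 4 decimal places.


Dual ascent for LP: min 11*x1 + 5*x2, 5*x1 + 1*x2 = 23, 0 <= x_i <= 8
Step 1: y^k = 0.0, reduced costs: (11.0, 5.0)
  x^k = (0.0, 0.0), subgradient = b - a^T x = 23.0
  y^{k+1} = 0.0 + 0.05*23.0 = 1.15
Step 2: y^k = 1.15, reduced costs: (5.25, 3.85)
  x^k = (0.0, 0.0), subgradient = b - a^T x = 23.0
  y^{k+1} = 1.15 + 0.05*23.0 = 2.3
Step 3: y^k = 2.3, reduced costs: (-0.5, 2.7)
  x^k = (8.0, 0.0), subgradient = b - a^T x = -17.0
  y^{k+1} = 2.3 + 0.05*-17.0 = 1.45
Dual objective at y_3 = 1.45: reduced costs (3.75, 3.55), box minimizer x = (0.0, 0.0)
g(y_3) = b*y + (c1 - a1*y)*x1 + (c2 - a2*y)*x2 = 23*1.45 + 3.75*0.0 + 3.55*0.0 = 33.35 + 0.0 + 0.0 = 33.35


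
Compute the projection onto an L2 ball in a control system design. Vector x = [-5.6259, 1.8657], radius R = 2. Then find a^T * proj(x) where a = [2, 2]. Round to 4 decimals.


Step 1: Compute ||x|| (intermediates to 6 decimals).
||x|| = sqrt((-5.6259)^2 + 1.8657^2) = 5.927191
Step 2: Project.
Since ||x|| > R, scale = R/||x|| = 2/5.927191 = 0.337428, proj(x) = scale * x
proj(x) = [-1.898336, 0.629539]
Step 3: Dot product.
a^T * proj(x) = 2*(-1.898336) + 2*0.629539 = -2.5376


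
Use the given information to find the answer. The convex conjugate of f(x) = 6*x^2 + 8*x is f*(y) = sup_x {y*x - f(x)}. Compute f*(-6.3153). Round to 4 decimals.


f*(y) = sup_x {y*x - a*x^2 - b*x} = sup_x {(y-b)*x - a*x^2}
FOC: (y - b) - 2a*x = 0 => x* = (y - b)/(2a)
x* = (-6.3153 - 8)/(2*6) = -1.1929
f*(-6.3153) = (y-b)^2/(4a) = (-6.3153 - 8)^2/(4*6)
= 204.9278/24 = 8.5387


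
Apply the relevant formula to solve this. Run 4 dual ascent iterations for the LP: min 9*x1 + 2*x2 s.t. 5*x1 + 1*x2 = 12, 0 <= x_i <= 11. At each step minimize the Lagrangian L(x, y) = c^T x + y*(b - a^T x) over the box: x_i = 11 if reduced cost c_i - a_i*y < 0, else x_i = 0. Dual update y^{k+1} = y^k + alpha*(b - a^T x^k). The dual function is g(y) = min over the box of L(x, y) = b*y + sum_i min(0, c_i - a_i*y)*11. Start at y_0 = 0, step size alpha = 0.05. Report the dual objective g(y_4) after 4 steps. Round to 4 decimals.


Dual ascent for LP: min 9*x1 + 2*x2, 5*x1 + 1*x2 = 12, 0 <= x_i <= 11
Step 1: y^k = 0.0, reduced costs: (9.0, 2.0)
  x^k = (0.0, 0.0), subgradient = b - a^T x = 12.0
  y^{k+1} = 0.0 + 0.05*12.0 = 0.6
Step 2: y^k = 0.6, reduced costs: (6.0, 1.4)
  x^k = (0.0, 0.0), subgradient = b - a^T x = 12.0
  y^{k+1} = 0.6 + 0.05*12.0 = 1.2
Step 3: y^k = 1.2, reduced costs: (3.0, 0.8)
  x^k = (0.0, 0.0), subgradient = b - a^T x = 12.0
  y^{k+1} = 1.2 + 0.05*12.0 = 1.8
Step 4: y^k = 1.8, reduced costs: (0.0, 0.2)
  x^k = (0.0, 0.0), subgradient = b - a^T x = 12.0
  y^{k+1} = 1.8 + 0.05*12.0 = 2.4
Dual objective at y_4 = 2.4: reduced costs (-3.0, -0.4), box minimizer x = (11.0, 11.0)
g(y_4) = b*y + (c1 - a1*y)*x1 + (c2 - a2*y)*x2 = 12*2.4 + (-3.0)*11.0 + (-0.4)*11.0 = 28.8 - 33.0 - 4.4 = -8.6


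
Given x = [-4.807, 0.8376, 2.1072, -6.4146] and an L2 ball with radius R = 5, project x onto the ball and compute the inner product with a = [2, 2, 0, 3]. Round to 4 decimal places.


Step 1: Compute ||x|| (intermediates to 6 decimals).
||x|| = sqrt((-4.807)^2 + 0.8376^2 + 2.1072^2 + (-6.4146)^2) = 8.330439
Step 2: Project.
Since ||x|| > R, scale = R/||x|| = 5/8.330439 = 0.600208, proj(x) = scale * x
proj(x) = [-2.8852, 0.502734, 1.264758, -3.850094]
Step 3: Dot product.
a^T * proj(x) = 2*(-2.8852) + 2*0.502734 + 0*1.264758 + 3*(-3.850094) = -16.3152


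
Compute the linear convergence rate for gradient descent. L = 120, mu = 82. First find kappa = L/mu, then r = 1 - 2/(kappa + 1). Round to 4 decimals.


Step 1: Compute the condition number.
kappa = L/mu = 120/82 = 1.4634
Step 2: Compute the convergence rate.
r = 1 - 2/(kappa + 1) = 1 - 2*mu/(L + mu) = (L - mu)/(L + mu) = 38/202 = 0.1881


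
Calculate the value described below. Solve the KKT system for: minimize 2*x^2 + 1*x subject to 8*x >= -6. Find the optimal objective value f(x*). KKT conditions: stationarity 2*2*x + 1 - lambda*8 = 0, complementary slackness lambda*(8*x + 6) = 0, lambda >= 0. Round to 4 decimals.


Step 1: Try lambda = 0 (constraint inactive).
Stationarity: 2*2*x + 1 = 0
x* = -1/(2*2) = -0.25
Check constraint: 8*-0.25 = -2.0 >= -6 -- satisfied.
Step 2: Compute optimal value.
f(x*) = 2*(-0.25)^2 + 1*(-0.25) = -0.125


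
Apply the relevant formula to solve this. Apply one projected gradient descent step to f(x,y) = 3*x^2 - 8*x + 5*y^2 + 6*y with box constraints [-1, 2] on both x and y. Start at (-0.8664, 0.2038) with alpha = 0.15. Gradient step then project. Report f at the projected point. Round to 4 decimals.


Step 1: Compute gradient at (-0.8664, 0.2038).
grad_x = 2*3*-0.8664 - 8 = -13.1984
grad_y = 2*5*0.2038 + 6 = 8.038
Step 2: Gradient step.
x_raw = -0.8664 - 0.15*-13.1984 = 1.1134
y_raw = 0.2038 - 0.15*8.038 = -1.0019
Step 3: Project onto [-1, 2].
x_proj = clip(1.1134) = 1.1134
y_proj = clip(-1.0019) = -1.0
Step 4: Evaluate f.
f(1.1134, -1.0) = -6.1882


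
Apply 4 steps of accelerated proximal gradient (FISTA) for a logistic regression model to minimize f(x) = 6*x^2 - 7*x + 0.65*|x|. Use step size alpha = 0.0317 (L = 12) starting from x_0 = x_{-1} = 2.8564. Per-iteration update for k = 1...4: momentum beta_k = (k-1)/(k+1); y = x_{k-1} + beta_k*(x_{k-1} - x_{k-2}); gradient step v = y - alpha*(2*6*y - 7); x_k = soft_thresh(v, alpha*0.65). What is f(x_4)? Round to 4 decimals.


FISTA on f(x) = 6*x^2 - 7*x + 0.65*|x|
L = 12, alpha = 0.0317
Iteration 1: beta = 0.0, y = 2.8564 + 0.0*(2.8564 - 2.8564) = 2.8564
  grad(y) = 27.2768, v = y - alpha*grad = 1.9917
  prox(v) = soft_thresh(1.9917, 0.0206) = 1.9711
Iteration 2: beta = 0.3333, y = 1.9711 + 0.3333*(1.9711 - 2.8564) = 1.676
  grad(y) = 13.1123, v = y - alpha*grad = 1.2604
  prox(v) = soft_thresh(1.2604, 0.0206) = 1.2398
Iteration 3: beta = 0.5, y = 1.2398 + 0.5*(1.2398 - 1.9711) = 0.8741
  grad(y) = 3.489, v = y - alpha*grad = 0.7635
  prox(v) = soft_thresh(0.7635, 0.0206) = 0.7429
Iteration 4: beta = 0.6, y = 0.7429 + 0.6*(0.7429 - 1.2398) = 0.4447
  grad(y) = -1.6631, v = y - alpha*grad = 0.4975
  prox(v) = soft_thresh(0.4975, 0.0206) = 0.4769
f(x_4) = 6*0.4769^2 - 7*0.4769 + 0.65*|0.4769| = -1.6637


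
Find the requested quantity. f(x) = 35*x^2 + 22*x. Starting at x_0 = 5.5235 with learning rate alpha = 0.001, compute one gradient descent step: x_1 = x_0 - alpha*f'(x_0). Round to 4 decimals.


We compute the gradient at x_0 and apply the update.
f'(x) = 70*x + 22
f'(5.5235) = 70*5.5235 + 22 = 408.645
x_1 = 5.5235 - 0.001*408.645 = 5.1149


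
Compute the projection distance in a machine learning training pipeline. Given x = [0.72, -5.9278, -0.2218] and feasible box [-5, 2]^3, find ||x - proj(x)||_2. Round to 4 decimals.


Project each component onto [-5, 2].
clip(0.72) = 0.72, clip(-5.9278) = -5.0, clip(-0.2218) = -0.2218
Projection = [0.72, -5.0, -0.2218]
Squared diffs: [0.0, 0.8608, 0.0]
Distance = sqrt(0.8608) = 0.9278


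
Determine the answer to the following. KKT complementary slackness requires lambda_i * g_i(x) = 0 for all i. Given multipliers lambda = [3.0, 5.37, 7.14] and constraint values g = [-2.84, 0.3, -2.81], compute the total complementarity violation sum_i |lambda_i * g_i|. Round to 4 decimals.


KKT complementary slackness check:
lambda_1 * g_1 = 3.0 * -2.84 = -8.52
lambda_2 * g_2 = 5.37 * 0.3 = 1.611
lambda_3 * g_3 = 7.14 * -2.81 = -20.0634
Total violation = 8.52 + 1.611 + 20.0634 = 30.1944


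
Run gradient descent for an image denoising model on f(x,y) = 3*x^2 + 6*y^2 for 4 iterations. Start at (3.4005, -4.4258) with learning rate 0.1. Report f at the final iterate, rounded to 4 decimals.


Gradient descent on f(x,y) = 3*x^2 + 6*y^2.
Starting point: (3.4005, -4.4258), alpha = 0.1
Step 1: grad_x = 2*3*3.4005 = 20.403, grad_y = 2*6*-4.4258 = -53.1096
  x_1 = 3.4005 - 0.1*20.403 = 1.3602
  y_1 = -4.4258 - 0.1*-53.1096 = 0.8852
Step 2: grad_x = 2*3*1.3602 = 8.1612, grad_y = 2*6*0.8852 = 10.6219
  x_2 = 1.3602 - 0.1*8.1612 = 0.5441
  y_2 = 0.8852 - 0.1*10.6219 = -0.177
Step 3: grad_x = 2*3*0.5441 = 3.2645, grad_y = 2*6*-0.177 = -2.1244
  x_3 = 0.5441 - 0.1*3.2645 = 0.2176
  y_3 = -0.177 - 0.1*-2.1244 = 0.0354
Step 4: grad_x = 2*3*0.2176 = 1.3058, grad_y = 2*6*0.0354 = 0.4249
  x_4 = 0.2176 - 0.1*1.3058 = 0.0871
  y_4 = 0.0354 - 0.1*0.4249 = -0.0071
f(0.0871, -0.0071) = 3*0.0871^2 + 6*(-0.0071)^2 = 0.023


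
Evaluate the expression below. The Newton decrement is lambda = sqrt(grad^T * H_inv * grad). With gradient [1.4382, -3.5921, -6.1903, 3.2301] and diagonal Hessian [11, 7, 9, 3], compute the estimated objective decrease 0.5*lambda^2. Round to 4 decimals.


Step 1: H is diagonal, so H^(-1) * g = [0.1307, -0.5132, -0.6878, 1.0767].
Step 2: g^T H^(-1) g = sum_i g_i^2 / H_ii
  = (1.4382)^2/11 + (-3.5921)^2/7 + (-6.1903)^2/9 + (3.2301)^2/3
  = 0.188 + 1.8433 + 4.2578 + 3.4778 = 9.767
Step 3: Objective decrease = 0.5 * g^T H^(-1) g = 4.8835


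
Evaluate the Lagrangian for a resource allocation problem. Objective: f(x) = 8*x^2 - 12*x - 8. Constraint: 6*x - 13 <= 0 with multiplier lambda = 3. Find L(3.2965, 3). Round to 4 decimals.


Step 1: Evaluate f(x).
f(3.2965) = 8*3.2965^2 - 12*3.2965 - 8 = 39.3773
Step 2: Evaluate g(x).
g(3.2965) = 6*3.2965 - 13 = 6.779
Step 3: Compute Lagrangian.
L = 39.3773 + 3*6.779 = 59.7143


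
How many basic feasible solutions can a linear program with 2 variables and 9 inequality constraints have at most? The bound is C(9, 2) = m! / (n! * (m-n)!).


Each vertex corresponds to some choice of n active constraints out of m, so the number of vertices is at most C(m, n) = m! / (n!(m-n)!).
m = 9, n = 2
Numerator: 9 * 8
Denominator: 2! = 2
C(9, 2) = 36


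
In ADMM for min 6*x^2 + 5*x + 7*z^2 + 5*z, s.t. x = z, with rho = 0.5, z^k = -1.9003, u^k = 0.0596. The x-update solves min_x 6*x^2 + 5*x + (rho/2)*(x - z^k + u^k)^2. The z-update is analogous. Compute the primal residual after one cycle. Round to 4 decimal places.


ADMM iteration with rho = 0.5, z^k = -1.9003, u^k = 0.0596
Step 1: x-update.
Minimize 6*x^2 + 5*x + (0.5/2)*(x + 1.9003 + 0.0596)^2
FOC: (2*6 + 0.5)*x = -5 + 0.5*(-1.9003 - 0.0596)
x^{k+1} = -0.4784
Step 2: z-update.
Minimize 7*z^2 + 5*z + (0.5/2)*(-0.4784 - z + 0.0596)^2
FOC: (2*7 + 0.5)*z = -5 + 0.5*(-0.4784 + 0.0596)
z^{k+1} = -0.3593
Step 3: u-update.
u^{k+1} = 0.0596 - 0.4784 + 0.3593 = -0.0595
Step 4: Primal residual = |-0.4784 + 0.3593| = 0.1191


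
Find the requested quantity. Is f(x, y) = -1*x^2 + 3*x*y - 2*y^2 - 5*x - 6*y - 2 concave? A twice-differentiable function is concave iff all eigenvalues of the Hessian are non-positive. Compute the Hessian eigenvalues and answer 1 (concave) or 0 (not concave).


The Hessian of f(x,y) = -1*x^2 + 3*x*y - 2*y^2 - 5*x - 6*y - 2 is:
H = [[-2, 3], [3, -4]]
Trace = -2 - 4 = -6
Determinant = -2*-4 - (3)^2 = -1
Discriminant = (-6)^2 - 4*-1 = 40.0
Eigenvalues: lambda_1 = -6.1623, lambda_2 = 0.1623
The function is not concave.

0


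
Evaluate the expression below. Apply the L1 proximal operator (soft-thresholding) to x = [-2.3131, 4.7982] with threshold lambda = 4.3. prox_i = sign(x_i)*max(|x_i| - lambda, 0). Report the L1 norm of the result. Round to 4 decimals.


Soft-thresholding with lambda = 4.3:
prox(-2.3131) = sign(-2.3131)*max(|-2.3131| - 4.3, 0) = 0.0
prox(4.7982) = sign(4.7982)*max(|4.7982| - 4.3, 0) = 0.4982
prox(x) = [0.0, 0.4982]
||prox(x)||_1 = 0.0 + 0.4982 = 0.4982


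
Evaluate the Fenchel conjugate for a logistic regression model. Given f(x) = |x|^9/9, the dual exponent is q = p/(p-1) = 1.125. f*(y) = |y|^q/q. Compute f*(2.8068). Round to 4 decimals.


The conjugate exponent q satisfies 1/p + 1/q = 1.
p = 9, so q = 9/(9 - 1) = 1.125
|y|^q = 2.8068^1.125 = 3.1933
f*(2.8068) = 3.1933 / 1.125 = 2.8385


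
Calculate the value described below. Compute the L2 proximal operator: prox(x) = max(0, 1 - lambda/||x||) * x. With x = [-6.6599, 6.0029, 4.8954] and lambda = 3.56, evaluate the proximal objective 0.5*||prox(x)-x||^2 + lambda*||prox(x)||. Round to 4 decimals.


Step 1: Compute ||x||.
||x|| = 10.2154
Step 2: Compute scaling factor.
scale = max(0, 1 - 3.56/10.2154) = 0.6515
Step 3: prox(x) = [-4.339, 3.9109, 3.1894]
||prox(x)|| = 6.6554
Step 4: Proximal objective.
0.5*||prox-x||^2 = 6.3368
lambda*||prox|| = 23.6932
Total = 30.03


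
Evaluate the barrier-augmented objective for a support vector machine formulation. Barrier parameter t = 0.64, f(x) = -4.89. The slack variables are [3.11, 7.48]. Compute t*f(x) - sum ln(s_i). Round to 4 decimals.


Step 1: Compute log-barrier.
ln values: [1.1346, 2.0122]
phi = -(1.1346 + 2.0122) = -3.1469
Step 2: Compute augmented objective.
t*f(x) = 0.64*-4.89 = -3.1296
Total = -3.1296 - 3.1469 = -6.2765


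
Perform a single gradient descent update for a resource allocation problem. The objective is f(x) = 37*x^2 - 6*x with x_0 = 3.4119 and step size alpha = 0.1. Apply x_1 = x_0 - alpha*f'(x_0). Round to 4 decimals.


We compute the gradient at x_0 and apply the update.
f'(x) = 74*x - 6
f'(3.4119) = 74*3.4119 - 6 = 246.4806
x_1 = 3.4119 - 0.1*246.4806 = -21.2362


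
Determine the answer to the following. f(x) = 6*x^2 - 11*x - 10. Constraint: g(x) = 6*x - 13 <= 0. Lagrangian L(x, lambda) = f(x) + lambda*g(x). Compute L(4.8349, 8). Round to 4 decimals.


Step 1: Evaluate f(x).
f(4.8349) = 6*4.8349^2 - 11*4.8349 - 10 = 77.0736
Step 2: Evaluate g(x).
g(4.8349) = 6*4.8349 - 13 = 16.0094
Step 3: Compute Lagrangian.
L = 77.0736 + 8*16.0094 = 205.1488


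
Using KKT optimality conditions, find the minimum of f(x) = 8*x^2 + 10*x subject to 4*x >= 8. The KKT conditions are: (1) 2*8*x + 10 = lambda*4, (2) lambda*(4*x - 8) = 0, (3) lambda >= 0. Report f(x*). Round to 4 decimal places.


Step 1: Try lambda = 0 (constraint inactive).
x_unc = -10/(2*8) = -0.625
Check: 4*-0.625 = -2.5 < 8 -- violated!
Step 2: Constraint must be active: 4*x = 8
x* = 8/4 = 2.0
lambda = (2*8*2.0 + 10)/4 = 10.5
Step 3: Compute optimal value.
f(x*) = 8*2.0^2 + 10*2.0 = 52.0


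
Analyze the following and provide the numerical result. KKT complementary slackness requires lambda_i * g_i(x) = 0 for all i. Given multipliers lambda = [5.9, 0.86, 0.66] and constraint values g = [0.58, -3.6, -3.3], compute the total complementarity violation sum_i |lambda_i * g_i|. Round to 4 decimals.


KKT complementary slackness check:
lambda_1 * g_1 = 5.9 * 0.58 = 3.422
lambda_2 * g_2 = 0.86 * -3.6 = -3.096
lambda_3 * g_3 = 0.66 * -3.3 = -2.178
Total violation = 3.422 + 3.096 + 2.178 = 8.696


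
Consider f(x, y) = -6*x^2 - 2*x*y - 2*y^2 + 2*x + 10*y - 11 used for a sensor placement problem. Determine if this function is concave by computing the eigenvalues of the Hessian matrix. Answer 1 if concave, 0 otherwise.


The Hessian of f(x,y) = -6*x^2 - 2*x*y - 2*y^2 + 2*x + 10*y - 11 is:
H = [[-12, -2], [-2, -4]]
Trace = -12 - 4 = -16
Determinant = -12*-4 - (-2)^2 = 44
Discriminant = (-16)^2 - 4*44 = 80.0
Eigenvalues: lambda_1 = -12.4721, lambda_2 = -3.5279
The function is concave.

1


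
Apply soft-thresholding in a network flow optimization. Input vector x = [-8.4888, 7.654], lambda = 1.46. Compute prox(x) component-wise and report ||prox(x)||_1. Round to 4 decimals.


Soft-thresholding with lambda = 1.46:
prox(-8.4888) = sign(-8.4888)*max(|-8.4888| - 1.46, 0) = -7.0288
prox(7.654) = sign(7.654)*max(|7.654| - 1.46, 0) = 6.194
prox(x) = [-7.0288, 6.194]
||prox(x)||_1 = 7.0288 + 6.194 = 13.2228


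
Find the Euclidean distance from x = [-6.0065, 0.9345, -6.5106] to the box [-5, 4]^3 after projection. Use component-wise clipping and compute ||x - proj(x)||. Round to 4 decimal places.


Project each component onto [-5, 4].
clip(-6.0065) = -5.0, clip(0.9345) = 0.9345, clip(-6.5106) = -5.0
Projection = [-5.0, 0.9345, -5.0]
Squared diffs: [1.013, 0.0, 2.2819]
Distance = sqrt(3.2949) = 1.8152


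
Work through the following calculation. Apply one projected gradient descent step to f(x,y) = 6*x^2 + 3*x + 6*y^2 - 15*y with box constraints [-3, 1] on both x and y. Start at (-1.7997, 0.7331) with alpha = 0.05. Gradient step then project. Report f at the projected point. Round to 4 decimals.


Step 1: Compute gradient at (-1.7997, 0.7331).
grad_x = 2*6*-1.7997 + 3 = -18.5964
grad_y = 2*6*0.7331 - 15 = -6.2028
Step 2: Gradient step.
x_raw = -1.7997 - 0.05*-18.5964 = -0.8699
y_raw = 0.7331 - 0.05*-6.2028 = 1.0432
Step 3: Project onto [-3, 1].
x_proj = clip(-0.8699) = -0.8699
y_proj = clip(1.0432) = 1.0
Step 4: Evaluate f.
f(-0.8699, 1.0) = -7.0695


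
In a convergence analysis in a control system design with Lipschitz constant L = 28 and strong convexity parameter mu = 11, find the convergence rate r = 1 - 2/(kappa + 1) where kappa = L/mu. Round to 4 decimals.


Step 1: Compute the condition number.
kappa = L/mu = 28/11 = 2.5455
Step 2: Compute the convergence rate.
r = 1 - 2/(kappa + 1) = 1 - 2*mu/(L + mu) = (L - mu)/(L + mu) = 17/39 = 0.4359


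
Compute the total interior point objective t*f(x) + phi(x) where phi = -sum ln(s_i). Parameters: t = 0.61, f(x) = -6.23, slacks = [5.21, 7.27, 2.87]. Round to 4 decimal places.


Step 1: Compute log-barrier.
ln values: [1.6506, 1.9838, 1.0543]
phi = -(1.6506 + 1.9838 + 1.0543) = -4.6886
Step 2: Compute augmented objective.
t*f(x) = 0.61*-6.23 = -3.8003
Total = -3.8003 - 4.6886 = -8.4889


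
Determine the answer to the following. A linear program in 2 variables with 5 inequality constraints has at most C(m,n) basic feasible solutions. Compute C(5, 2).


Each vertex corresponds to some choice of n active constraints out of m, so the number of vertices is at most C(m, n) = m! / (n!(m-n)!).
m = 5, n = 2
Numerator: 5 * 4
Denominator: 2! = 2
C(5, 2) = 10


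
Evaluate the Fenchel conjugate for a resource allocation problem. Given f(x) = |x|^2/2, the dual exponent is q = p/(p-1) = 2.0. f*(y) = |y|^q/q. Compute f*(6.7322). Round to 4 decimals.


The conjugate exponent q satisfies 1/p + 1/q = 1.
p = 2, so q = 2/(2 - 1) = 2.0
|y|^q = 6.7322^2.0 = 45.3225
f*(6.7322) = 45.3225 / 2.0 = 22.6613


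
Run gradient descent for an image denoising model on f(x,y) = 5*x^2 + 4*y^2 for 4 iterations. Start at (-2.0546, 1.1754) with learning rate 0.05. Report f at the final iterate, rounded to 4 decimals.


Gradient descent on f(x,y) = 5*x^2 + 4*y^2.
Starting point: (-2.0546, 1.1754), alpha = 0.05
Step 1: grad_x = 2*5*-2.0546 = -20.546, grad_y = 2*4*1.1754 = 9.4032
  x_1 = -2.0546 - 0.05*-20.546 = -1.0273
  y_1 = 1.1754 - 0.05*9.4032 = 0.7052
Step 2: grad_x = 2*5*-1.0273 = -10.273, grad_y = 2*4*0.7052 = 5.6419
  x_2 = -1.0273 - 0.05*-10.273 = -0.5137
  y_2 = 0.7052 - 0.05*5.6419 = 0.4231
Step 3: grad_x = 2*5*-0.5137 = -5.1365, grad_y = 2*4*0.4231 = 3.3852
  x_3 = -0.5137 - 0.05*-5.1365 = -0.2568
  y_3 = 0.4231 - 0.05*3.3852 = 0.2539
Step 4: grad_x = 2*5*-0.2568 = -2.5683, grad_y = 2*4*0.2539 = 2.0311
  x_4 = -0.2568 - 0.05*-2.5683 = -0.1284
  y_4 = 0.2539 - 0.05*2.0311 = 0.1523
f(-0.1284, 0.1523) = 5*(-0.1284)^2 + 4*0.1523^2 = 0.1753


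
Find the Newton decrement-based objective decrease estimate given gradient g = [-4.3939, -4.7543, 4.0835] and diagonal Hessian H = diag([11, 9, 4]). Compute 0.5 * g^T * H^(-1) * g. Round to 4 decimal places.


Step 1: H is diagonal, so H^(-1) * g = [-0.3994, -0.5283, 1.0209].
Step 2: g^T H^(-1) g = sum_i g_i^2 / H_ii
  = (-4.3939)^2/11 + (-4.7543)^2/9 + (4.0835)^2/4
  = 1.7551 + 2.5115 + 4.1687 = 8.4354
Step 3: Objective decrease = 0.5 * g^T H^(-1) g = 4.2177


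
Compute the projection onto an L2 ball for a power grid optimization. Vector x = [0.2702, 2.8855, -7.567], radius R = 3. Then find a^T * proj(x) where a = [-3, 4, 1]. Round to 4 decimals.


Step 1: Compute ||x|| (intermediates to 6 decimals).
||x|| = sqrt(0.2702^2 + 2.8855^2 + (-7.567)^2) = 8.103
Step 2: Project.
Since ||x|| > R, scale = R/||x|| = 3/8.103 = 0.370233, proj(x) = scale * x
proj(x) = [0.100037, 1.068307, -2.801553]
Step 3: Dot product.
a^T * proj(x) = -3*0.100037 + 4*1.068307 + 1*(-2.801553) = 1.1716


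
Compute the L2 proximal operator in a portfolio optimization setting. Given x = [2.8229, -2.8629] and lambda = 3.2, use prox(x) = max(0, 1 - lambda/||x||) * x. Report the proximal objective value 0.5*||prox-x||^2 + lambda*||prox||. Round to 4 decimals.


Step 1: Compute ||x||.
||x|| = 4.0206
Step 2: Compute scaling factor.
scale = max(0, 1 - 3.2/4.0206) = 0.2041
Step 3: prox(x) = [0.5761, -0.5843]
||prox(x)|| = 0.8206
Step 4: Proximal objective.
0.5*||prox-x||^2 = 5.12
lambda*||prox|| = 2.6259
Total = 7.7458


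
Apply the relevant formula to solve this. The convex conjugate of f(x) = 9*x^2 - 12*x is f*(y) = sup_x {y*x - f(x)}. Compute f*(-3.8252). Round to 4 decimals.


f*(y) = sup_x {y*x - a*x^2 - b*x} = sup_x {(y-b)*x - a*x^2}
FOC: (y - b) - 2a*x = 0 => x* = (y - b)/(2a)
x* = (-3.8252 + 12)/(2*9) = 0.4542
f*(-3.8252) = (y-b)^2/(4a) = (-3.8252 + 12)^2/(4*9)
= 66.8274/36 = 1.8563


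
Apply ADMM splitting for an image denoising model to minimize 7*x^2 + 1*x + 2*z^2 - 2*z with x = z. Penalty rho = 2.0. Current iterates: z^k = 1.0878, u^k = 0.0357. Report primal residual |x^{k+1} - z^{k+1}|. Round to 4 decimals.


ADMM iteration with rho = 2.0, z^k = 1.0878, u^k = 0.0357
Step 1: x-update.
Minimize 7*x^2 + 1*x + (2.0/2)*(x - 1.0878 + 0.0357)^2
FOC: (2*7 + 2.0)*x = -1 + 2.0*(1.0878 - 0.0357)
x^{k+1} = 0.069
Step 2: z-update.
Minimize 2*z^2 - 2*z + (2.0/2)*(0.069 - z + 0.0357)^2
FOC: (2*2 + 2.0)*z = 2 + 2.0*(0.069 + 0.0357)
z^{k+1} = 0.3682
Step 3: u-update.
u^{k+1} = 0.0357 + 0.069 - 0.3682 = -0.2635
Step 4: Primal residual = |0.069 - 0.3682| = 0.2992


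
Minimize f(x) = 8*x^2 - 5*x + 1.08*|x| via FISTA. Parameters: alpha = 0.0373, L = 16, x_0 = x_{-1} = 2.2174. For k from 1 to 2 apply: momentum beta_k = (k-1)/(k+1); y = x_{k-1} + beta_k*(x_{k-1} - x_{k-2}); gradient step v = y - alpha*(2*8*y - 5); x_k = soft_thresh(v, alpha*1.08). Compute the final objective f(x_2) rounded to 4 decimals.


FISTA on f(x) = 8*x^2 - 5*x + 1.08*|x|
L = 16, alpha = 0.0373
Iteration 1: beta = 0.0, y = 2.2174 + 0.0*(2.2174 - 2.2174) = 2.2174
  grad(y) = 30.4784, v = y - alpha*grad = 1.0806
  prox(v) = soft_thresh(1.0806, 0.0403) = 1.0403
Iteration 2: beta = 0.3333, y = 1.0403 + 0.3333*(1.0403 - 2.2174) = 0.6479
  grad(y) = 5.3663, v = y - alpha*grad = 0.4477
  prox(v) = soft_thresh(0.4477, 0.0403) = 0.4074
f(x_2) = 8*0.4074^2 - 5*0.4074 + 1.08*|0.4074| = -0.2691


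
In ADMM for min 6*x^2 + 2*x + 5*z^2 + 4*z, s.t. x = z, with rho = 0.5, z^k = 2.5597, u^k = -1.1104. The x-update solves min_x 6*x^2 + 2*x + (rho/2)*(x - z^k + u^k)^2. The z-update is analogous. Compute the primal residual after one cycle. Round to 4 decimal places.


ADMM iteration with rho = 0.5, z^k = 2.5597, u^k = -1.1104
Step 1: x-update.
Minimize 6*x^2 + 2*x + (0.5/2)*(x - 2.5597 - 1.1104)^2
FOC: (2*6 + 0.5)*x = -2 + 0.5*(2.5597 + 1.1104)
x^{k+1} = -0.0132
Step 2: z-update.
Minimize 5*z^2 + 4*z + (0.5/2)*(-0.0132 - z - 1.1104)^2
FOC: (2*5 + 0.5)*z = -4 + 0.5*(-0.0132 - 1.1104)
z^{k+1} = -0.4345
Step 3: u-update.
u^{k+1} = -1.1104 - 0.0132 + 0.4345 = -0.6891
Step 4: Primal residual = |-0.0132 + 0.4345| = 0.4213


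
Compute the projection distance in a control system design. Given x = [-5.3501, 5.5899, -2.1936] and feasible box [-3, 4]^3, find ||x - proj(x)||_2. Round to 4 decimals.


Project each component onto [-3, 4].
clip(-5.3501) = -3.0, clip(5.5899) = 4.0, clip(-2.1936) = -2.1936
Projection = [-3.0, 4.0, -2.1936]
Squared diffs: [5.523, 2.5278, 0.0]
Distance = sqrt(8.0508) = 2.8374


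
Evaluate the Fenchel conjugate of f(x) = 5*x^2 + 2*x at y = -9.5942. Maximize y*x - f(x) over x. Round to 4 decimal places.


f*(y) = sup_x {y*x - a*x^2 - b*x} = sup_x {(y-b)*x - a*x^2}
FOC: (y - b) - 2a*x = 0 => x* = (y - b)/(2a)
x* = (-9.5942 - 2)/(2*5) = -1.1594
f*(-9.5942) = (y-b)^2/(4a) = (-9.5942 - 2)^2/(4*5)
= 134.4255/20 = 6.7213


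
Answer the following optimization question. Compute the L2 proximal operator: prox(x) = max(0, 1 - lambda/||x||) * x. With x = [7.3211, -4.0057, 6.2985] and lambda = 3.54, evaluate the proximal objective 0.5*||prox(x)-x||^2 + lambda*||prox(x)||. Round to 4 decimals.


Step 1: Compute ||x||.
||x|| = 10.4554
Step 2: Compute scaling factor.
scale = max(0, 1 - 3.54/10.4554) = 0.6614
Step 3: prox(x) = [4.8423, -2.6494, 4.1659]
||prox(x)|| = 6.9154
Step 4: Proximal objective.
0.5*||prox-x||^2 = 6.2658
lambda*||prox|| = 24.4805
Total = 30.7463


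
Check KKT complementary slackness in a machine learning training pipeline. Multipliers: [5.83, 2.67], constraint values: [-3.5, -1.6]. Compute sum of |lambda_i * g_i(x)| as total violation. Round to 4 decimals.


KKT complementary slackness check:
lambda_1 * g_1 = 5.83 * -3.5 = -20.405
lambda_2 * g_2 = 2.67 * -1.6 = -4.272
Total violation = 20.405 + 4.272 = 24.677


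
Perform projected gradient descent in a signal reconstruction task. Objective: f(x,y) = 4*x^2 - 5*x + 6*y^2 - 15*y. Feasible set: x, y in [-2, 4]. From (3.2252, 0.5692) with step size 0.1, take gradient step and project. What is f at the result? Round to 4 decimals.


Step 1: Compute gradient at (3.2252, 0.5692).
grad_x = 2*4*3.2252 - 5 = 20.8016
grad_y = 2*6*0.5692 - 15 = -8.1696
Step 2: Gradient step.
x_raw = 3.2252 - 0.1*20.8016 = 1.145
y_raw = 0.5692 - 0.1*-8.1696 = 1.3862
Step 3: Project onto [-2, 4].
x_proj = clip(1.145) = 1.145
y_proj = clip(1.3862) = 1.3862
Step 4: Evaluate f.
f(1.145, 1.3862) = -9.7445


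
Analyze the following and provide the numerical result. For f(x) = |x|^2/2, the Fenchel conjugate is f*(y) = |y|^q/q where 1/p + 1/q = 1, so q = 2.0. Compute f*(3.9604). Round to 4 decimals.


The conjugate exponent q satisfies 1/p + 1/q = 1.
p = 2, so q = 2/(2 - 1) = 2.0
|y|^q = 3.9604^2.0 = 15.6848
f*(3.9604) = 15.6848 / 2.0 = 7.8424


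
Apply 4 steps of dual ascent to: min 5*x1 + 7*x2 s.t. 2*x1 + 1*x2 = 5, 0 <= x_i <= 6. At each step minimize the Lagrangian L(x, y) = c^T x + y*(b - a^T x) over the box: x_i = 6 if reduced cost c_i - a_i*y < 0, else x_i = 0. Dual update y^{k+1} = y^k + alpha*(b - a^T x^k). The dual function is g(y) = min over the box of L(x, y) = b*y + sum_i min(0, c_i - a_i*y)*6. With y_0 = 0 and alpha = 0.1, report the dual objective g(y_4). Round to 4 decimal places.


Dual ascent for LP: min 5*x1 + 7*x2, 2*x1 + 1*x2 = 5, 0 <= x_i <= 6
Step 1: y^k = 0.0, reduced costs: (5.0, 7.0)
  x^k = (0.0, 0.0), subgradient = b - a^T x = 5.0
  y^{k+1} = 0.0 + 0.1*5.0 = 0.5
Step 2: y^k = 0.5, reduced costs: (4.0, 6.5)
  x^k = (0.0, 0.0), subgradient = b - a^T x = 5.0
  y^{k+1} = 0.5 + 0.1*5.0 = 1.0
Step 3: y^k = 1.0, reduced costs: (3.0, 6.0)
  x^k = (0.0, 0.0), subgradient = b - a^T x = 5.0
  y^{k+1} = 1.0 + 0.1*5.0 = 1.5
Step 4: y^k = 1.5, reduced costs: (2.0, 5.5)
  x^k = (0.0, 0.0), subgradient = b - a^T x = 5.0
  y^{k+1} = 1.5 + 0.1*5.0 = 2.0
Dual objective at y_4 = 2.0: reduced costs (1.0, 5.0), box minimizer x = (0.0, 0.0)
g(y_4) = b*y + (c1 - a1*y)*x1 + (c2 - a2*y)*x2 = 5*2.0 + 1.0*0.0 + 5.0*0.0 = 10.0 + 0.0 + 0.0 = 10.0


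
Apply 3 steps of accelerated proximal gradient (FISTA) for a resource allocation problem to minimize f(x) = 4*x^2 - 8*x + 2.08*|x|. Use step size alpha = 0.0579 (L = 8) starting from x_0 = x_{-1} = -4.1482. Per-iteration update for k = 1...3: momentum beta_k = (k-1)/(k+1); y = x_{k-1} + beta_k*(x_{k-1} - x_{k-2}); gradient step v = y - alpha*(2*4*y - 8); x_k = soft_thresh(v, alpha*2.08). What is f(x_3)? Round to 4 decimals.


FISTA on f(x) = 4*x^2 - 8*x + 2.08*|x|
L = 8, alpha = 0.0579
Iteration 1: beta = 0.0, y = -4.1482 + 0.0*(-4.1482 + 4.1482) = -4.1482
  grad(y) = -41.1856, v = y - alpha*grad = -1.7636
  prox(v) = soft_thresh(-1.7636, 0.1204) = -1.6431
Iteration 2: beta = 0.3333, y = -1.6431 + 0.3333*(-1.6431 + 4.1482) = -0.8081
  grad(y) = -14.4648, v = y - alpha*grad = 0.0294
  prox(v) = soft_thresh(0.0294, 0.1204) = 0.0
Iteration 3: beta = 0.5, y = 0.0 + 0.5*(0.0 + 1.6431) = 0.8216
  grad(y) = -1.4275, v = y - alpha*grad = 0.9042
  prox(v) = soft_thresh(0.9042, 0.1204) = 0.7838
f(x_3) = 4*0.7838^2 - 8*0.7838 + 2.08*|0.7838| = -2.1827


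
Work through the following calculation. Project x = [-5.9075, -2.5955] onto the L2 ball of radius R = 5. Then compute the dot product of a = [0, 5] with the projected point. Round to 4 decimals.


Step 1: Compute ||x|| (intermediates to 6 decimals).
||x|| = sqrt((-5.9075)^2 + (-2.5955)^2) = 6.452533
Step 2: Project.
Since ||x|| > R, scale = R/||x|| = 5/6.452533 = 0.774889, proj(x) = scale * x
proj(x) = [-4.577657, -2.011224]
Step 3: Dot product.
a^T * proj(x) = 0*(-4.577657) + 5*(-2.011224) = -10.0561


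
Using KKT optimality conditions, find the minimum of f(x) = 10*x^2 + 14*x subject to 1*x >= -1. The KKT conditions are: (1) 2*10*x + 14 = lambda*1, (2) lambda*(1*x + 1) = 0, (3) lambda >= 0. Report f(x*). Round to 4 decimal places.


Step 1: Try lambda = 0 (constraint inactive).
Stationarity: 2*10*x + 14 = 0
x* = -14/(2*10) = -0.7
Check constraint: 1*-0.7 = -0.7 >= -1 -- satisfied.
Step 2: Compute optimal value.
f(x*) = 10*(-0.7)^2 + 14*(-0.7) = -4.9


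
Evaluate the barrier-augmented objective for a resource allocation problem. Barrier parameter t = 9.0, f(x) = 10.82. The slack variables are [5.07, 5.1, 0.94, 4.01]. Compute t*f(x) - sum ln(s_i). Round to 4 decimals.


Step 1: Compute log-barrier.
ln values: [1.6233, 1.6292, -0.0619, 1.3888]
phi = -(1.6233 + 1.6292 - 0.0619 + 1.3888) = -4.5795
Step 2: Compute augmented objective.
t*f(x) = 9.0*10.82 = 97.38
Total = 97.38 - 4.5795 = 92.8005


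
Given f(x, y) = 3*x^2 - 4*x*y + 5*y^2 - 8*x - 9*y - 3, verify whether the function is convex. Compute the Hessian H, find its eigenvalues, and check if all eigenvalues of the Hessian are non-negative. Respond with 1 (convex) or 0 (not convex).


The Hessian of f(x,y) = 3*x^2 - 4*x*y + 5*y^2 - 8*x - 9*y - 3 is:
H = [[6, -4], [-4, 10]]
Trace = 6 + 10 = 16
Determinant = 6*10 - (-4)^2 = 44
Discriminant = (16)^2 - 4*44 = 80.0
Eigenvalues: lambda_1 = 3.5279, lambda_2 = 12.4721
The function is convex.

1


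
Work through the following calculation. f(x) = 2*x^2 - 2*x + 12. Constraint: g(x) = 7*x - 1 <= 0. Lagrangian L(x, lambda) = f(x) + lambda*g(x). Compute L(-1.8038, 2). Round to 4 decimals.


Step 1: Evaluate f(x).
f(-1.8038) = 2*(-1.8038)^2 - 2*(-1.8038) + 12 = 22.115
Step 2: Evaluate g(x).
g(-1.8038) = 7*-1.8038 - 1 = -13.6266
Step 3: Compute Lagrangian.
L = 22.115 + 2*-13.6266 = -5.1382


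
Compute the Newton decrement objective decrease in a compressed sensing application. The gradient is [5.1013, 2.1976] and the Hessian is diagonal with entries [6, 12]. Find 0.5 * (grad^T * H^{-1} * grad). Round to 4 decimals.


Step 1: H is diagonal, so H^(-1) * g = [0.8502, 0.1831].
Step 2: g^T H^(-1) g = sum_i g_i^2 / H_ii
  = (5.1013)^2/6 + (2.1976)^2/12
  = 4.3372 + 0.4025 = 4.7397
Step 3: Objective decrease = 0.5 * g^T H^(-1) g = 2.3698


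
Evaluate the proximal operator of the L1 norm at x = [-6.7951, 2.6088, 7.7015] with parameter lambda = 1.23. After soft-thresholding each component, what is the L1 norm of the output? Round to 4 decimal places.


Soft-thresholding with lambda = 1.23:
prox(-6.7951) = sign(-6.7951)*max(|-6.7951| - 1.23, 0) = -5.5651
prox(2.6088) = sign(2.6088)*max(|2.6088| - 1.23, 0) = 1.3788
prox(7.7015) = sign(7.7015)*max(|7.7015| - 1.23, 0) = 6.4715
prox(x) = [-5.5651, 1.3788, 6.4715]
||prox(x)||_1 = 5.5651 + 1.3788 + 6.4715 = 13.4154


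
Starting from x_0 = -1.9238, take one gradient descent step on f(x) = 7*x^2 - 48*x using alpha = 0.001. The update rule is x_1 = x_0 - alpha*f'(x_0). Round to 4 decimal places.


We compute the gradient at x_0 and apply the update.
f'(x) = 14*x - 48
f'(-1.9238) = 14*-1.9238 - 48 = -74.9332
x_1 = -1.9238 - 0.001*-74.9332 = -1.8489


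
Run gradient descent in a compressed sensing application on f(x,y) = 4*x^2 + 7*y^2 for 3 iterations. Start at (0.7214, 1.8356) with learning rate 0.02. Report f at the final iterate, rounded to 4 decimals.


Gradient descent on f(x,y) = 4*x^2 + 7*y^2.
Starting point: (0.7214, 1.8356), alpha = 0.02
Step 1: grad_x = 2*4*0.7214 = 5.7712, grad_y = 2*7*1.8356 = 25.6984
  x_1 = 0.7214 - 0.02*5.7712 = 0.606
  y_1 = 1.8356 - 0.02*25.6984 = 1.3216
Step 2: grad_x = 2*4*0.606 = 4.8478, grad_y = 2*7*1.3216 = 18.5028
  x_2 = 0.606 - 0.02*4.8478 = 0.509
  y_2 = 1.3216 - 0.02*18.5028 = 0.9516
Step 3: grad_x = 2*4*0.509 = 4.0722, grad_y = 2*7*0.9516 = 13.3221
  x_3 = 0.509 - 0.02*4.0722 = 0.4276
  y_3 = 0.9516 - 0.02*13.3221 = 0.6851
f(0.4276, 0.6851) = 4*0.4276^2 + 7*0.6851^2 = 4.0171


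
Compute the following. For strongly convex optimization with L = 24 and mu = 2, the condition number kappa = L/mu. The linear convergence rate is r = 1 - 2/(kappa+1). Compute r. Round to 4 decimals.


Step 1: Compute the condition number.
kappa = L/mu = 24/2 = 12.0
Step 2: Compute the convergence rate.
r = 1 - 2/(kappa + 1) = 1 - 2*mu/(L + mu) = (L - mu)/(L + mu) = 22/26 = 0.8462


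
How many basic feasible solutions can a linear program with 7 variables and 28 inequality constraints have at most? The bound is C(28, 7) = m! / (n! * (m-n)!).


Each vertex corresponds to some choice of n active constraints out of m, so the number of vertices is at most C(m, n) = m! / (n!(m-n)!).
m = 28, n = 7
Numerator: 28 * 27 * 26 * 25 * 24 * 23 * 22
Denominator: 7! = 5040
C(28, 7) = 1184040


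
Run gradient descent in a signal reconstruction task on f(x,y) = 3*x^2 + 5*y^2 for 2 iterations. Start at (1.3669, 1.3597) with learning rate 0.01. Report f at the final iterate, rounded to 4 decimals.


Gradient descent on f(x,y) = 3*x^2 + 5*y^2.
Starting point: (1.3669, 1.3597), alpha = 0.01
Step 1: grad_x = 2*3*1.3669 = 8.2014, grad_y = 2*5*1.3597 = 13.597
  x_1 = 1.3669 - 0.01*8.2014 = 1.2849
  y_1 = 1.3597 - 0.01*13.597 = 1.2237
Step 2: grad_x = 2*3*1.2849 = 7.7093, grad_y = 2*5*1.2237 = 12.2373
  x_2 = 1.2849 - 0.01*7.7093 = 1.2078
  y_2 = 1.2237 - 0.01*12.2373 = 1.1014
f(1.2078, 1.1014) = 3*1.2078^2 + 5*1.1014^2 = 10.4412


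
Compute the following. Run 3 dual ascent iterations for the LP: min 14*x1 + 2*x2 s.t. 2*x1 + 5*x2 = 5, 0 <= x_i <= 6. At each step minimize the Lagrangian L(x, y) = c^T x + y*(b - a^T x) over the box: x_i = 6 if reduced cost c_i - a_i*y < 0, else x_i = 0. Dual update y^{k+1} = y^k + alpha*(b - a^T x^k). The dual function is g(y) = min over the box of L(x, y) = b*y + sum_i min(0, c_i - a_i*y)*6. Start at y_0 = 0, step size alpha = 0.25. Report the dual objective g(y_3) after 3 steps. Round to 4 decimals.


Dual ascent for LP: min 14*x1 + 2*x2, 2*x1 + 5*x2 = 5, 0 <= x_i <= 6
Step 1: y^k = 0.0, reduced costs: (14.0, 2.0)
  x^k = (0.0, 0.0), subgradient = b - a^T x = 5.0
  y^{k+1} = 0.0 + 0.25*5.0 = 1.25
Step 2: y^k = 1.25, reduced costs: (11.5, -4.25)
  x^k = (0.0, 6.0), subgradient = b - a^T x = -25.0
  y^{k+1} = 1.25 + 0.25*-25.0 = -5.0
Step 3: y^k = -5.0, reduced costs: (24.0, 27.0)
  x^k = (0.0, 0.0), subgradient = b - a^T x = 5.0
  y^{k+1} = -5.0 + 0.25*5.0 = -3.75
Dual objective at y_3 = -3.75: reduced costs (21.5, 20.75), box minimizer x = (0.0, 0.0)
g(y_3) = b*y + (c1 - a1*y)*x1 + (c2 - a2*y)*x2 = 5*(-3.75) + 21.5*0.0 + 20.75*0.0 = -18.75 + 0.0 + 0.0 = -18.75


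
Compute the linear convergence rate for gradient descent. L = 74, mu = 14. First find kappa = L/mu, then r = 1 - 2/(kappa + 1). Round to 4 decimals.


Step 1: Compute the condition number.
kappa = L/mu = 74/14 = 5.2857
Step 2: Compute the convergence rate.
r = 1 - 2/(kappa + 1) = 1 - 2*mu/(L + mu) = (L - mu)/(L + mu) = 60/88 = 0.6818


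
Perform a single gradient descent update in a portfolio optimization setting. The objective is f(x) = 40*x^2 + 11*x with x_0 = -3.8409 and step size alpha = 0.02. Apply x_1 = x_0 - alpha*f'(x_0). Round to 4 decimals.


We compute the gradient at x_0 and apply the update.
f'(x) = 80*x + 11
f'(-3.8409) = 80*-3.8409 + 11 = -296.272
x_1 = -3.8409 - 0.02*-296.272 = 2.0845


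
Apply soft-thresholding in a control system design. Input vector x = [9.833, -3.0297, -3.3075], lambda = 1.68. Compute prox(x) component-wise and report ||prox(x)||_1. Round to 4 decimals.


Soft-thresholding with lambda = 1.68:
prox(9.833) = sign(9.833)*max(|9.833| - 1.68, 0) = 8.153
prox(-3.0297) = sign(-3.0297)*max(|-3.0297| - 1.68, 0) = -1.3497
prox(-3.3075) = sign(-3.3075)*max(|-3.3075| - 1.68, 0) = -1.6275
prox(x) = [8.153, -1.3497, -1.6275]
||prox(x)||_1 = 8.153 + 1.3497 + 1.6275 = 11.1302
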